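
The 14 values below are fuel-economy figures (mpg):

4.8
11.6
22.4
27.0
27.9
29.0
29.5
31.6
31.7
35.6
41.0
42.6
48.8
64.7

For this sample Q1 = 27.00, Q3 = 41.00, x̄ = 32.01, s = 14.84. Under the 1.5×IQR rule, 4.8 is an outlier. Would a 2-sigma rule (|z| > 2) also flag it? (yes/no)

z = (4.8 − 32.01) / 14.84 = -1.83.
|z| = 1.83 ≤ 2.

no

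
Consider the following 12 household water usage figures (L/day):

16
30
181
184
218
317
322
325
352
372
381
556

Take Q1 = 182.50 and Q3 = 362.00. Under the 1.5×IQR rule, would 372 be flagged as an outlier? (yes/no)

no

IQR = Q3 − Q1 = 362.00 − 182.50 = 179.50.
Lower fence = Q1 − 1.5·IQR = 182.50 − 269.25 = -86.75.
Upper fence = Q3 + 1.5·IQR = 362.00 + 269.25 = 631.25.
372 lies within [-86.75, 631.25].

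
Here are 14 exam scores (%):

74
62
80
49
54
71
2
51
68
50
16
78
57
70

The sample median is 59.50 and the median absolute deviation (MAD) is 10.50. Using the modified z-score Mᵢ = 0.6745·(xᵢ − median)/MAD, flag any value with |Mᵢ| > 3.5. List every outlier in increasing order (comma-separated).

|Mᵢ| > 3.5 ⇔ |xᵢ − 59.50| > 3.5·10.50/0.6745 = 54.48.
So outliers lie outside [5.02, 113.98].
2: M = -3.69 → outlier.

2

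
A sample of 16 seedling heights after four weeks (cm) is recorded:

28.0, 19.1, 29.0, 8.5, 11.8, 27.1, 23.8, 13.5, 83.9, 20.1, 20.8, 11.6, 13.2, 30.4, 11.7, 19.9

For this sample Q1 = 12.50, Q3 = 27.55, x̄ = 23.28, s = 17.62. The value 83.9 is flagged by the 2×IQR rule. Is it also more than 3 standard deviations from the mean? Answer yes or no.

z = (83.9 − 23.28) / 17.62 = 3.44.
|z| = 3.44 > 3.

yes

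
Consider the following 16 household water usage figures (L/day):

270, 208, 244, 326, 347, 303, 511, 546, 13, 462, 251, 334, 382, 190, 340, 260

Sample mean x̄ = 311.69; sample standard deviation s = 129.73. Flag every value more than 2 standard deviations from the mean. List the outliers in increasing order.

Cutoffs at x̄ ± 2s: 311.69 ± 2·129.73 = [52.23, 571.15].
13: z = -2.30, |z| > 2 → outlier.
Every other value lies within [52.23, 571.15].

13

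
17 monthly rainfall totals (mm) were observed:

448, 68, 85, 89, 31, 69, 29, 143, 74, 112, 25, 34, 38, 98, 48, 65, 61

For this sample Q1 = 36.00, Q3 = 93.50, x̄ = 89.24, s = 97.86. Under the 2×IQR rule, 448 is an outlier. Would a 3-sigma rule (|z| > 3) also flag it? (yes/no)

yes

z = (448 − 89.24) / 97.86 = 3.67.
|z| = 3.67 > 3.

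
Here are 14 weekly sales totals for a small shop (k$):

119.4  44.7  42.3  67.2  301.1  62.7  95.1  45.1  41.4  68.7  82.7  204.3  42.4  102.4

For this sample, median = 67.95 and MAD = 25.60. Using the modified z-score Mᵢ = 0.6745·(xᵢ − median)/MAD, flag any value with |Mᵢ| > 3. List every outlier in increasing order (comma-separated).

|Mᵢ| > 3 ⇔ |xᵢ − 67.95| > 3·25.60/0.6745 = 113.86.
So outliers lie outside [-45.91, 181.81].
204.3: M = 3.59 → outlier.
301.1: M = 6.14 → outlier.

204.3, 301.1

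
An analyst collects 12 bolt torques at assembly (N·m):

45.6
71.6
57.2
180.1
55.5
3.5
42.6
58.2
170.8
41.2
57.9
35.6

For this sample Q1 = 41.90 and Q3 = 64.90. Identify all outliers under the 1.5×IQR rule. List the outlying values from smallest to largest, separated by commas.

3.5, 170.8, 180.1

IQR = Q3 − Q1 = 64.90 − 41.90 = 23.00.
Lower fence = Q1 − 1.5·IQR = 41.90 − 34.50 = 7.40.
Upper fence = Q3 + 1.5·IQR = 64.90 + 34.50 = 99.40.
3.5 < 7.40 → outlier.
170.8 > 99.40 → outlier.
180.1 > 99.40 → outlier.
All remaining values lie within [7.40, 99.40].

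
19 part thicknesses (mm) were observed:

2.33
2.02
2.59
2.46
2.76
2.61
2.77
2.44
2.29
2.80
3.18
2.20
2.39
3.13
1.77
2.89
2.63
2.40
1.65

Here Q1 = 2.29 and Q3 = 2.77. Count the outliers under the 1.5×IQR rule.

0

IQR = 0.48; fences at 2.29 − 0.72 = 1.57 and 2.77 + 0.72 = 3.49.
Every value lies within the cutoffs.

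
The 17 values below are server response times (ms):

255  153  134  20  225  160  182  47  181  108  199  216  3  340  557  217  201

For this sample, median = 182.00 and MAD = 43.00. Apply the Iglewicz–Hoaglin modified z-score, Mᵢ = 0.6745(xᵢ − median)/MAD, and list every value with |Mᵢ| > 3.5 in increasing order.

557

|Mᵢ| > 3.5 ⇔ |xᵢ − 182.00| > 3.5·43.00/0.6745 = 223.13.
So outliers lie outside [-41.13, 405.13].
557: M = 5.88 → outlier.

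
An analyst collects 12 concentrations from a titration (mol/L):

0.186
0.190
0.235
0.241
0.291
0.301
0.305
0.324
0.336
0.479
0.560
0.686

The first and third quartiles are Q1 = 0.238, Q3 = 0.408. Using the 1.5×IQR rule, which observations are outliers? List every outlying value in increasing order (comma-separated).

0.686

IQR = Q3 − Q1 = 0.408 − 0.238 = 0.170.
Lower fence = Q1 − 1.5·IQR = 0.238 − 0.255 = -0.017.
Upper fence = Q3 + 1.5·IQR = 0.408 + 0.255 = 0.663.
0.686 > 0.663 → outlier.
All remaining values lie within [-0.017, 0.663].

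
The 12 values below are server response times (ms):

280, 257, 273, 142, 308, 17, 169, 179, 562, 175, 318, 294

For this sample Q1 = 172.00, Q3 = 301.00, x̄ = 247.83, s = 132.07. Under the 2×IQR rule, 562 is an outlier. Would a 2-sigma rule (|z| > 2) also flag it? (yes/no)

z = (562 − 247.83) / 132.07 = 2.38.
|z| = 2.38 > 2.

yes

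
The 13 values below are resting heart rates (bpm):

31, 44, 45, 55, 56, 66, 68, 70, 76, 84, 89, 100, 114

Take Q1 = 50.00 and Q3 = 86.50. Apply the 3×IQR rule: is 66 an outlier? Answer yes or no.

no

IQR = Q3 − Q1 = 86.50 − 50.00 = 36.50.
Lower fence = Q1 − 3·IQR = 50.00 − 109.50 = -59.50.
Upper fence = Q3 + 3·IQR = 86.50 + 109.50 = 196.00.
66 lies within [-59.50, 196.00].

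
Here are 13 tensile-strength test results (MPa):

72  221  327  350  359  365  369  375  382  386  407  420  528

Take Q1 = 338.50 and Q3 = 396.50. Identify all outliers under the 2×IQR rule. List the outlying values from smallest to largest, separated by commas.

IQR = Q3 − Q1 = 396.50 − 338.50 = 58.00.
Lower fence = Q1 − 2·IQR = 338.50 − 116.00 = 222.50.
Upper fence = Q3 + 2·IQR = 396.50 + 116.00 = 512.50.
72 < 222.50 → outlier.
221 < 222.50 → outlier.
528 > 512.50 → outlier.
All remaining values lie within [222.50, 512.50].

72, 221, 528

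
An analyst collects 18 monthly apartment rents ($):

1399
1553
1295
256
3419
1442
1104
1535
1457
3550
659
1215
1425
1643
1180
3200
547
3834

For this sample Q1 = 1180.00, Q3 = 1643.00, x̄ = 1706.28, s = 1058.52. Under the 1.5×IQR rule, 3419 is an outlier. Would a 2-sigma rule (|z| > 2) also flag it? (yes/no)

z = (3419 − 1706.28) / 1058.52 = 1.62.
|z| = 1.62 ≤ 2.

no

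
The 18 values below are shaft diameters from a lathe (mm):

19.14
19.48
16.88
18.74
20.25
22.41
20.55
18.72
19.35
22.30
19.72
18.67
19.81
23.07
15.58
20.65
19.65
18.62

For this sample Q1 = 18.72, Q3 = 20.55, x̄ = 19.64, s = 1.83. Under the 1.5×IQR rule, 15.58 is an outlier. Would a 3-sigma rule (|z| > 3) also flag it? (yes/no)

z = (15.58 − 19.64) / 1.83 = -2.22.
|z| = 2.22 ≤ 3.

no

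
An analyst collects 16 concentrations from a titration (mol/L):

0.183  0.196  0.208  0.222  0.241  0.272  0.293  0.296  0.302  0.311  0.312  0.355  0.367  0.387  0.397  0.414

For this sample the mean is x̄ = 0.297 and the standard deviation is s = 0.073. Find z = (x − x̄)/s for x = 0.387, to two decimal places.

1.23

z = (0.387 − 0.297) / 0.073 = 1.23.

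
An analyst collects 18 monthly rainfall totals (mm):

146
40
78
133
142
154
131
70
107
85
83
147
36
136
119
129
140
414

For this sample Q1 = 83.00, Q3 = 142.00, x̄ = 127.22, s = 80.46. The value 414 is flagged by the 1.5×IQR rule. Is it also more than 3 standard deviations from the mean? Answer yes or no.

z = (414 − 127.22) / 80.46 = 3.56.
|z| = 3.56 > 3.

yes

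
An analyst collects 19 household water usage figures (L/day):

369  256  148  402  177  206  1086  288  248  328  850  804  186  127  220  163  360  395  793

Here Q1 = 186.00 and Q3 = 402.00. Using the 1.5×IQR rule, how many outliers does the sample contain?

IQR = 216.00; fences at 186.00 − 324.00 = -138.00 and 402.00 + 324.00 = 726.00.
Outside the cutoffs: 793, 804, 850, 1086.

4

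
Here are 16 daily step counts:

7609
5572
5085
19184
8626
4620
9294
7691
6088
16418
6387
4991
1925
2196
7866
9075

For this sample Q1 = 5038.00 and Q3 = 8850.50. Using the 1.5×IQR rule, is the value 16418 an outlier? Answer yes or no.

IQR = Q3 − Q1 = 8850.50 − 5038.00 = 3812.50.
Lower fence = Q1 − 1.5·IQR = 5038.00 − 5718.75 = -680.75.
Upper fence = Q3 + 1.5·IQR = 8850.50 + 5718.75 = 14569.25.
16418 lies above the upper fence.

yes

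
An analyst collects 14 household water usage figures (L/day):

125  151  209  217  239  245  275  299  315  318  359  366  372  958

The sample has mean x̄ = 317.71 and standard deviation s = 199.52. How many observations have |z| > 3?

Cutoffs: x̄ ± 3s = [-280.85, 916.27].
Outside the cutoffs: 958.

1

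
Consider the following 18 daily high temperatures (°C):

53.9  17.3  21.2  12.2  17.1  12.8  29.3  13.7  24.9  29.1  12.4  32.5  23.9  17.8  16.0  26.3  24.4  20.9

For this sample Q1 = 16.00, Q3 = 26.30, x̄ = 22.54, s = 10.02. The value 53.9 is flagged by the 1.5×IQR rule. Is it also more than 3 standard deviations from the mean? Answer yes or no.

z = (53.9 − 22.54) / 10.02 = 3.13.
|z| = 3.13 > 3.

yes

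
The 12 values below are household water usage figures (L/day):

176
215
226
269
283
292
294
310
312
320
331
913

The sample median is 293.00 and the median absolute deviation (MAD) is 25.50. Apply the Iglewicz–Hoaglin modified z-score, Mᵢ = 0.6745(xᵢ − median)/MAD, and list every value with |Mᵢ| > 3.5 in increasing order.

913

|Mᵢ| > 3.5 ⇔ |xᵢ − 293.00| > 3.5·25.50/0.6745 = 132.32.
So outliers lie outside [160.68, 425.32].
913: M = 16.40 → outlier.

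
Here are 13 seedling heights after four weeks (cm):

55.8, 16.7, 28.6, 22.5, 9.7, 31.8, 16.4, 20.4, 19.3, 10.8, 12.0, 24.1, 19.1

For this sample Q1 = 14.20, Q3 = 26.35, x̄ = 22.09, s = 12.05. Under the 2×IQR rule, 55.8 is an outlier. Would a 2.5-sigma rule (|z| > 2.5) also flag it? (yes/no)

z = (55.8 − 22.09) / 12.05 = 2.80.
|z| = 2.80 > 2.5.

yes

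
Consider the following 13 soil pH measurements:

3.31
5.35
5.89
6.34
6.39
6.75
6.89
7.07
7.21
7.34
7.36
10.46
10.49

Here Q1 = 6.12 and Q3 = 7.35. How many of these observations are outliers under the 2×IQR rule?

IQR = 1.23; fences at 6.12 − 2.46 = 3.66 and 7.35 + 2.46 = 9.81.
Outside the cutoffs: 3.31, 10.46, 10.49.

3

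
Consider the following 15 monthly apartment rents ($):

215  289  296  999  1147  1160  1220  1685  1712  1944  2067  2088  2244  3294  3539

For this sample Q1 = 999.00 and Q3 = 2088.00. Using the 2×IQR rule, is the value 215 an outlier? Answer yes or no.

no

IQR = Q3 − Q1 = 2088.00 − 999.00 = 1089.00.
Lower fence = Q1 − 2·IQR = 999.00 − 2178.00 = -1179.00.
Upper fence = Q3 + 2·IQR = 2088.00 + 2178.00 = 4266.00.
215 lies within [-1179.00, 4266.00].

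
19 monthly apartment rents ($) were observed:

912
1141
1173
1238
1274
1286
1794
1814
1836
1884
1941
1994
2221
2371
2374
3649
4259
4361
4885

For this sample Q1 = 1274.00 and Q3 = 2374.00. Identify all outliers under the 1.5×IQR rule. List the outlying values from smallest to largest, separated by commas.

IQR = Q3 − Q1 = 2374.00 − 1274.00 = 1100.00.
Lower fence = Q1 − 1.5·IQR = 1274.00 − 1650.00 = -376.00.
Upper fence = Q3 + 1.5·IQR = 2374.00 + 1650.00 = 4024.00.
4259 > 4024.00 → outlier.
4361 > 4024.00 → outlier.
4885 > 4024.00 → outlier.
All remaining values lie within [-376.00, 4024.00].

4259, 4361, 4885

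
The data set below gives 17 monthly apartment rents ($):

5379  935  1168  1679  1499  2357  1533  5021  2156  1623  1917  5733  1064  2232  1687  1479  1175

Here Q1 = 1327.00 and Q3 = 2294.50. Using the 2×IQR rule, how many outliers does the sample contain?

3

IQR = 967.50; fences at 1327.00 − 1935.00 = -608.00 and 2294.50 + 1935.00 = 4229.50.
Outside the cutoffs: 5021, 5379, 5733.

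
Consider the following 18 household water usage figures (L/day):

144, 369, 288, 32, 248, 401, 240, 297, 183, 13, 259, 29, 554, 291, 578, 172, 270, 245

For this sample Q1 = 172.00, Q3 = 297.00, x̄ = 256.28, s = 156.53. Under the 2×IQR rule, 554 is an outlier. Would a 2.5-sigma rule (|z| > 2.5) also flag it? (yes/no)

z = (554 − 256.28) / 156.53 = 1.90.
|z| = 1.90 ≤ 2.5.

no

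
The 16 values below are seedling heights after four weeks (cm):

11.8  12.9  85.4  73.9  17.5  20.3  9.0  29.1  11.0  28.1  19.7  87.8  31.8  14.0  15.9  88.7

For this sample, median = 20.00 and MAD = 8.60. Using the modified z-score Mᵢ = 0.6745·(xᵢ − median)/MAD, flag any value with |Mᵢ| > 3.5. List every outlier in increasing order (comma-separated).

73.9, 85.4, 87.8, 88.7

|Mᵢ| > 3.5 ⇔ |xᵢ − 20.00| > 3.5·8.60/0.6745 = 44.63.
So outliers lie outside [-24.63, 64.63].
73.9: M = 4.23 → outlier.
85.4: M = 5.13 → outlier.
87.8: M = 5.32 → outlier.
88.7: M = 5.39 → outlier.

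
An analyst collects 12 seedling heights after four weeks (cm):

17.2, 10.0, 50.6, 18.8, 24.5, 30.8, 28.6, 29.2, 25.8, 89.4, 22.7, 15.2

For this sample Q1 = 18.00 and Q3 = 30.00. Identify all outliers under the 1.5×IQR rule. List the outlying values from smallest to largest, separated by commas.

IQR = Q3 − Q1 = 30.00 − 18.00 = 12.00.
Lower fence = Q1 − 1.5·IQR = 18.00 − 18.00 = 0.00.
Upper fence = Q3 + 1.5·IQR = 30.00 + 18.00 = 48.00.
50.6 > 48.00 → outlier.
89.4 > 48.00 → outlier.
All remaining values lie within [0.00, 48.00].

50.6, 89.4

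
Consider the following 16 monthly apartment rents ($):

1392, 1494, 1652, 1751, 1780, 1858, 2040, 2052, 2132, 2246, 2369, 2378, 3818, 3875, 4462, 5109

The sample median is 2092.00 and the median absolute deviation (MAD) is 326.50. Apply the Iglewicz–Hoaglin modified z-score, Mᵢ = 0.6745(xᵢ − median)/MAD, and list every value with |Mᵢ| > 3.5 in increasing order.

|Mᵢ| > 3.5 ⇔ |xᵢ − 2092.00| > 3.5·326.50/0.6745 = 1694.22.
So outliers lie outside [397.78, 3786.22].
3818: M = 3.57 → outlier.
3875: M = 3.68 → outlier.
4462: M = 4.90 → outlier.
5109: M = 6.23 → outlier.

3818, 3875, 4462, 5109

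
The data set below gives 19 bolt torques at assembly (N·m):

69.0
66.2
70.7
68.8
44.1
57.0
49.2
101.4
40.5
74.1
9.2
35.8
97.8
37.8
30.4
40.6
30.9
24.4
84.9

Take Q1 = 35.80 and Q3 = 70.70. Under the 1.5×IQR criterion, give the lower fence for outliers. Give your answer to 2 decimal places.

-16.55

IQR = Q3 − Q1 = 70.70 − 35.80 = 34.90.
Lower fence = Q1 − 1.5·IQR = 35.80 − 52.35 = -16.55.
Upper fence = Q3 + 1.5·IQR = 70.70 + 52.35 = 123.05.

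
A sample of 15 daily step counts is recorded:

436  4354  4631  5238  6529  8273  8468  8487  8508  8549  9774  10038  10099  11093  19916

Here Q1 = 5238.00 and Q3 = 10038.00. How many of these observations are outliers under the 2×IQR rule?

IQR = 4800.00; fences at 5238.00 − 9600.00 = -4362.00 and 10038.00 + 9600.00 = 19638.00.
Outside the cutoffs: 19916.

1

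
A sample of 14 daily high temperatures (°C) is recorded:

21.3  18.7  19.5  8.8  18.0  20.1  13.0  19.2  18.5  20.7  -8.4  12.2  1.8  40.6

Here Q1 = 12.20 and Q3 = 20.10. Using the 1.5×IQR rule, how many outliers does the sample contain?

2

IQR = 7.90; fences at 12.20 − 11.85 = 0.35 and 20.10 + 11.85 = 31.95.
Outside the cutoffs: -8.4, 40.6.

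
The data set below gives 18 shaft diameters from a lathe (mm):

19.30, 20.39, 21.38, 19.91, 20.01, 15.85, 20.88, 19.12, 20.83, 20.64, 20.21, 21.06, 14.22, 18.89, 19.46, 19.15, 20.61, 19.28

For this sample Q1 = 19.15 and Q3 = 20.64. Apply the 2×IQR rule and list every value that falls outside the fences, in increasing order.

14.22, 15.85

IQR = Q3 − Q1 = 20.64 − 19.15 = 1.49.
Lower fence = Q1 − 2·IQR = 19.15 − 2.98 = 16.17.
Upper fence = Q3 + 2·IQR = 20.64 + 2.98 = 23.62.
14.22 < 16.17 → outlier.
15.85 < 16.17 → outlier.
All remaining values lie within [16.17, 23.62].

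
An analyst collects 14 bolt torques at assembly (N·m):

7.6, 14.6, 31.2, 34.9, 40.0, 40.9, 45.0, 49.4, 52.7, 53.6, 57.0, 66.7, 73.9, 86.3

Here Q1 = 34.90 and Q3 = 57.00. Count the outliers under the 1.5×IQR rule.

IQR = 22.10; fences at 34.90 − 33.15 = 1.75 and 57.00 + 33.15 = 90.15.
Every value lies within the cutoffs.

0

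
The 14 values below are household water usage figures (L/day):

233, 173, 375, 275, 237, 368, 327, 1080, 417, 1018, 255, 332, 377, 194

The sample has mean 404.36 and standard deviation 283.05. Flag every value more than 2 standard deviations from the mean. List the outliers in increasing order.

1018, 1080

Cutoffs at x̄ ± 2s: 404.36 ± 2·283.05 = [-161.74, 970.46].
1018: z = 2.17, |z| > 2 → outlier.
1080: z = 2.39, |z| > 2 → outlier.
Every other value lies within [-161.74, 970.46].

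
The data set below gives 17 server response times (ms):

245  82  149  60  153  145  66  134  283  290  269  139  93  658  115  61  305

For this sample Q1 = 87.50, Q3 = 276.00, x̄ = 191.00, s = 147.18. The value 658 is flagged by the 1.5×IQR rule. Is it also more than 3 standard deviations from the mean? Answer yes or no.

yes

z = (658 − 191.00) / 147.18 = 3.17.
|z| = 3.17 > 3.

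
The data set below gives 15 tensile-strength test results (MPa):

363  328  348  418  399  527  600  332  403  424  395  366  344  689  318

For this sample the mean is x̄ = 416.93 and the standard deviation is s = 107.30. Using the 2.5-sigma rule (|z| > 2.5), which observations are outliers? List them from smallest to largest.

689

Cutoffs at x̄ ± 2.5s: 416.93 ± 2.5·107.30 = [148.68, 685.18].
689: z = 2.54, |z| > 2.5 → outlier.
Every other value lies within [148.68, 685.18].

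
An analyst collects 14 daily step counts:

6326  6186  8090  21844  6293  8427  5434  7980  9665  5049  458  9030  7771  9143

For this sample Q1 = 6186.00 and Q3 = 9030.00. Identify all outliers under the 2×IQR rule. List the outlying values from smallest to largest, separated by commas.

IQR = Q3 − Q1 = 9030.00 − 6186.00 = 2844.00.
Lower fence = Q1 − 2·IQR = 6186.00 − 5688.00 = 498.00.
Upper fence = Q3 + 2·IQR = 9030.00 + 5688.00 = 14718.00.
458 < 498.00 → outlier.
21844 > 14718.00 → outlier.
All remaining values lie within [498.00, 14718.00].

458, 21844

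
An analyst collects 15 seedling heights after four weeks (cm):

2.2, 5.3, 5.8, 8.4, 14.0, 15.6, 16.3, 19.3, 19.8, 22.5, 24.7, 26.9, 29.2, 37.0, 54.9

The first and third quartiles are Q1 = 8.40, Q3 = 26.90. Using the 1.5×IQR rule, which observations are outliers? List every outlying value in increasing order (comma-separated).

IQR = Q3 − Q1 = 26.90 − 8.40 = 18.50.
Lower fence = Q1 − 1.5·IQR = 8.40 − 27.75 = -19.35.
Upper fence = Q3 + 1.5·IQR = 26.90 + 27.75 = 54.65.
54.9 > 54.65 → outlier.
All remaining values lie within [-19.35, 54.65].

54.9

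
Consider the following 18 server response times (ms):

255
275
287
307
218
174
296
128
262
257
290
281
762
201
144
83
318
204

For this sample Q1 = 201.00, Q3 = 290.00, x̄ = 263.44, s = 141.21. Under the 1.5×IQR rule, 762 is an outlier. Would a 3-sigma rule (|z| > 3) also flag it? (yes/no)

yes

z = (762 − 263.44) / 141.21 = 3.53.
|z| = 3.53 > 3.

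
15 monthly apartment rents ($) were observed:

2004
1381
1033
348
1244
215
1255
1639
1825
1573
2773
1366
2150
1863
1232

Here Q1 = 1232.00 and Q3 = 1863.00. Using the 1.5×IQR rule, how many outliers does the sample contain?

IQR = 631.00; fences at 1232.00 − 946.50 = 285.50 and 1863.00 + 946.50 = 2809.50.
Outside the cutoffs: 215.

1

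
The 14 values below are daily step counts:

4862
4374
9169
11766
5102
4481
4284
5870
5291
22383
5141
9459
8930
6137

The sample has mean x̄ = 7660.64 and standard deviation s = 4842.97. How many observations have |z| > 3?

Cutoffs: x̄ ± 3s = [-6868.27, 22189.55].
Outside the cutoffs: 22383.

1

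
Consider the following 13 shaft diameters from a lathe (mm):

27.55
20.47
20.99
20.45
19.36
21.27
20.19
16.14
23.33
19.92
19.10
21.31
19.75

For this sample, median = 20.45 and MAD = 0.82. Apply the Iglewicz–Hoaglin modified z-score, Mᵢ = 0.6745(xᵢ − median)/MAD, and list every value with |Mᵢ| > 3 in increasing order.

|Mᵢ| > 3 ⇔ |xᵢ − 20.45| > 3·0.82/0.6745 = 3.65.
So outliers lie outside [16.80, 24.10].
16.14: M = -3.55 → outlier.
27.55: M = 5.84 → outlier.

16.14, 27.55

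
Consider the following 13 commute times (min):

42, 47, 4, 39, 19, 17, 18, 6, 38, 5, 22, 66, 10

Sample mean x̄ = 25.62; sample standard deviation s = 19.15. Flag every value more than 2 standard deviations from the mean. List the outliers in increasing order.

Cutoffs at x̄ ± 2s: 25.62 ± 2·19.15 = [-12.68, 63.92].
66: z = 2.11, |z| > 2 → outlier.
Every other value lies within [-12.68, 63.92].

66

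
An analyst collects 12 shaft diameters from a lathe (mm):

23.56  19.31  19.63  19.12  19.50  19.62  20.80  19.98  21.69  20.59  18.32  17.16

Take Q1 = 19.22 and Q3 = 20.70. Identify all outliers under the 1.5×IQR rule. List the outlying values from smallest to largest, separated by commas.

23.56

IQR = Q3 − Q1 = 20.70 − 19.22 = 1.48.
Lower fence = Q1 − 1.5·IQR = 19.22 − 2.22 = 17.00.
Upper fence = Q3 + 1.5·IQR = 20.70 + 2.22 = 22.92.
23.56 > 22.92 → outlier.
All remaining values lie within [17.00, 22.92].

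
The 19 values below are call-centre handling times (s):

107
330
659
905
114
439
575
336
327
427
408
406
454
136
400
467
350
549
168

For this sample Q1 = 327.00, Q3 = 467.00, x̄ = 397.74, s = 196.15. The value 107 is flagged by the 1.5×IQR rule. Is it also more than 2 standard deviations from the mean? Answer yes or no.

z = (107 − 397.74) / 196.15 = -1.48.
|z| = 1.48 ≤ 2.

no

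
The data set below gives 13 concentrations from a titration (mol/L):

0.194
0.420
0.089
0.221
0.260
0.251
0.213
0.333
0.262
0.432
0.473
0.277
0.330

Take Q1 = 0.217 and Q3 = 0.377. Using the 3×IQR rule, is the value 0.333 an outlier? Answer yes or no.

IQR = Q3 − Q1 = 0.377 − 0.217 = 0.160.
Lower fence = Q1 − 3·IQR = 0.217 − 0.480 = -0.263.
Upper fence = Q3 + 3·IQR = 0.377 + 0.480 = 0.857.
0.333 lies within [-0.263, 0.857].

no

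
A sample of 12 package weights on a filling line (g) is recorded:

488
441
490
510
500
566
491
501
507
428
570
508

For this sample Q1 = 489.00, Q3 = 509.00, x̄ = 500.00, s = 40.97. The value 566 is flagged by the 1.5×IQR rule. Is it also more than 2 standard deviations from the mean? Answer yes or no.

z = (566 − 500.00) / 40.97 = 1.61.
|z| = 1.61 ≤ 2.

no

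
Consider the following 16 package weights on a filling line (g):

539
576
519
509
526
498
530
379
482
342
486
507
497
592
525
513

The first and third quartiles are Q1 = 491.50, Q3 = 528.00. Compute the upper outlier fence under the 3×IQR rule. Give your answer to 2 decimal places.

IQR = Q3 − Q1 = 528.00 − 491.50 = 36.50.
Lower fence = Q1 − 3·IQR = 491.50 − 109.50 = 382.00.
Upper fence = Q3 + 3·IQR = 528.00 + 109.50 = 637.50.

637.50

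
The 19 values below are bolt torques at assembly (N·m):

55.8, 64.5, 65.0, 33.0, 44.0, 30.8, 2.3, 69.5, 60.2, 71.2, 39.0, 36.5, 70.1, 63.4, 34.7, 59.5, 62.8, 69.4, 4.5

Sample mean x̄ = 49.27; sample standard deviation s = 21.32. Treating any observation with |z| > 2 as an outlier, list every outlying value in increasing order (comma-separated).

2.3, 4.5

Cutoffs at x̄ ± 2s: 49.27 ± 2·21.32 = [6.63, 91.91].
2.3: z = -2.20, |z| > 2 → outlier.
4.5: z = -2.10, |z| > 2 → outlier.
Every other value lies within [6.63, 91.91].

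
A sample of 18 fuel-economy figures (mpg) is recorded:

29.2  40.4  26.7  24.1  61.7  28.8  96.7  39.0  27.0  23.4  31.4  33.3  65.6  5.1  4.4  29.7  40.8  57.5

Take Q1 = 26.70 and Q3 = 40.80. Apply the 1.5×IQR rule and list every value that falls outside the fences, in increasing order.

4.4, 5.1, 65.6, 96.7

IQR = Q3 − Q1 = 40.80 − 26.70 = 14.10.
Lower fence = Q1 − 1.5·IQR = 26.70 − 21.15 = 5.55.
Upper fence = Q3 + 1.5·IQR = 40.80 + 21.15 = 61.95.
4.4 < 5.55 → outlier.
5.1 < 5.55 → outlier.
65.6 > 61.95 → outlier.
96.7 > 61.95 → outlier.
All remaining values lie within [5.55, 61.95].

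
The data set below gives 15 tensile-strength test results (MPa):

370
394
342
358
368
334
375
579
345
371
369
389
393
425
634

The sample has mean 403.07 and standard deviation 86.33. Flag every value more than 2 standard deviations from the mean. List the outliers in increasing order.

579, 634

Cutoffs at x̄ ± 2s: 403.07 ± 2·86.33 = [230.41, 575.73].
579: z = 2.04, |z| > 2 → outlier.
634: z = 2.67, |z| > 2 → outlier.
Every other value lies within [230.41, 575.73].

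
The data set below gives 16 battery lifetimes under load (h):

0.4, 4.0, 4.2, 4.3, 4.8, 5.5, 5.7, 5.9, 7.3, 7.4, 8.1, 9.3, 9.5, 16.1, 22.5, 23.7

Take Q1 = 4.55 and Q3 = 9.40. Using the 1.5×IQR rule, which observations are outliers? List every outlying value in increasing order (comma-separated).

IQR = Q3 − Q1 = 9.40 − 4.55 = 4.85.
Lower fence = Q1 − 1.5·IQR = 4.55 − 7.275 = -2.725.
Upper fence = Q3 + 1.5·IQR = 9.40 + 7.275 = 16.675.
22.5 > 16.675 → outlier.
23.7 > 16.675 → outlier.
All remaining values lie within [-2.725, 16.675].

22.5, 23.7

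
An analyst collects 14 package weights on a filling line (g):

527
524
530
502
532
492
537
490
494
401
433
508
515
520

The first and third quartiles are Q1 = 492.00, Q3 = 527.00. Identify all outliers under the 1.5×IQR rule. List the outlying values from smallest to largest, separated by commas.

IQR = Q3 − Q1 = 527.00 − 492.00 = 35.00.
Lower fence = Q1 − 1.5·IQR = 492.00 − 52.50 = 439.50.
Upper fence = Q3 + 1.5·IQR = 527.00 + 52.50 = 579.50.
401 < 439.50 → outlier.
433 < 439.50 → outlier.
All remaining values lie within [439.50, 579.50].

401, 433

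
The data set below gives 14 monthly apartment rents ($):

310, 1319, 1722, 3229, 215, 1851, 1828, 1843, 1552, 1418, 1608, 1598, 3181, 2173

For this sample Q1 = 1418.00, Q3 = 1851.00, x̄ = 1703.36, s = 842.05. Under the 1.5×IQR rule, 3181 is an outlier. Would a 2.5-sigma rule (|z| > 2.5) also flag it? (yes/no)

no

z = (3181 − 1703.36) / 842.05 = 1.75.
|z| = 1.75 ≤ 2.5.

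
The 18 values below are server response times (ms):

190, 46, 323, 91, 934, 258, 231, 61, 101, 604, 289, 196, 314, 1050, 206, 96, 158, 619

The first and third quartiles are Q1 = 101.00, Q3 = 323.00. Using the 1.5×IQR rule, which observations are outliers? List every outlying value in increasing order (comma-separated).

934, 1050

IQR = Q3 − Q1 = 323.00 − 101.00 = 222.00.
Lower fence = Q1 − 1.5·IQR = 101.00 − 333.00 = -232.00.
Upper fence = Q3 + 1.5·IQR = 323.00 + 333.00 = 656.00.
934 > 656.00 → outlier.
1050 > 656.00 → outlier.
All remaining values lie within [-232.00, 656.00].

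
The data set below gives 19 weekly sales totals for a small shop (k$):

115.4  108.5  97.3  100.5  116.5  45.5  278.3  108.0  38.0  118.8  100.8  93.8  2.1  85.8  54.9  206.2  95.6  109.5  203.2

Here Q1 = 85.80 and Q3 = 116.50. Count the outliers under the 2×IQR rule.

4

IQR = 30.70; fences at 85.80 − 61.40 = 24.40 and 116.50 + 61.40 = 177.90.
Outside the cutoffs: 2.1, 203.2, 206.2, 278.3.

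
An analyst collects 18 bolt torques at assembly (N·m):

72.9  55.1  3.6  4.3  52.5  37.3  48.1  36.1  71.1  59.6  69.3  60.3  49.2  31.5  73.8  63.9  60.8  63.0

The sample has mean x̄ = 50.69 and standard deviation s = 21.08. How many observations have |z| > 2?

Cutoffs: x̄ ± 2s = [8.53, 92.85].
Outside the cutoffs: 3.6, 4.3.

2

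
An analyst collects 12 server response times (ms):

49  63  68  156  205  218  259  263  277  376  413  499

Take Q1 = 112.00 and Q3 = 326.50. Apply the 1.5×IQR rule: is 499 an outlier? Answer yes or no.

IQR = Q3 − Q1 = 326.50 − 112.00 = 214.50.
Lower fence = Q1 − 1.5·IQR = 112.00 − 321.75 = -209.75.
Upper fence = Q3 + 1.5·IQR = 326.50 + 321.75 = 648.25.
499 lies within [-209.75, 648.25].

no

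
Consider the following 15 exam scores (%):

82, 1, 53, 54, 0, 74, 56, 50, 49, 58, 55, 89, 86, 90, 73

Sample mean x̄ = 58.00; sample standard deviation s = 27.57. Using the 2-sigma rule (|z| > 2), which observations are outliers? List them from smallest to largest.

Cutoffs at x̄ ± 2s: 58.00 ± 2·27.57 = [2.86, 113.14].
0: z = -2.10, |z| > 2 → outlier.
1: z = -2.07, |z| > 2 → outlier.
Every other value lies within [2.86, 113.14].

0, 1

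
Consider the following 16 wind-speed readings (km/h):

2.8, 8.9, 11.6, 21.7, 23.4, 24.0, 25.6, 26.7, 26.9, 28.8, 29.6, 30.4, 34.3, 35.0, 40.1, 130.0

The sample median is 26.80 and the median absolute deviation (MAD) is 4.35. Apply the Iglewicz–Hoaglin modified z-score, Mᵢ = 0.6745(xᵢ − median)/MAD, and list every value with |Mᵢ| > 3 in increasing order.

|Mᵢ| > 3 ⇔ |xᵢ − 26.80| > 3·4.35/0.6745 = 19.35.
So outliers lie outside [7.45, 46.15].
2.8: M = -3.72 → outlier.
130.0: M = 16.00 → outlier.

2.8, 130.0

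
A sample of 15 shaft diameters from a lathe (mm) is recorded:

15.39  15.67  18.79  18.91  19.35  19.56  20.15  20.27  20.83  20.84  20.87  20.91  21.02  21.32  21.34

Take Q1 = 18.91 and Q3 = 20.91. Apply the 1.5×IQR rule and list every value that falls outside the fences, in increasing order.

IQR = Q3 − Q1 = 20.91 − 18.91 = 2.00.
Lower fence = Q1 − 1.5·IQR = 18.91 − 3.00 = 15.91.
Upper fence = Q3 + 1.5·IQR = 20.91 + 3.00 = 23.91.
15.39 < 15.91 → outlier.
15.67 < 15.91 → outlier.
All remaining values lie within [15.91, 23.91].

15.39, 15.67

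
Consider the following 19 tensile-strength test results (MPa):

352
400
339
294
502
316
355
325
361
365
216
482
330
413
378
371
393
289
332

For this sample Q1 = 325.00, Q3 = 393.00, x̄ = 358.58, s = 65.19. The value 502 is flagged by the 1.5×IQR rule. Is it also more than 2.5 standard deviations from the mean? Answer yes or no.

z = (502 − 358.58) / 65.19 = 2.20.
|z| = 2.20 ≤ 2.5.

no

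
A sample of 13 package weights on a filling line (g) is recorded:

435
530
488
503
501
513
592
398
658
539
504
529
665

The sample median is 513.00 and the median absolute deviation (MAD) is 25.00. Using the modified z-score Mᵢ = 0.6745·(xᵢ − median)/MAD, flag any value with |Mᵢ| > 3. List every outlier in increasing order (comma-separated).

|Mᵢ| > 3 ⇔ |xᵢ − 513.00| > 3·25.00/0.6745 = 111.19.
So outliers lie outside [401.81, 624.19].
398: M = -3.10 → outlier.
658: M = 3.91 → outlier.
665: M = 4.10 → outlier.

398, 658, 665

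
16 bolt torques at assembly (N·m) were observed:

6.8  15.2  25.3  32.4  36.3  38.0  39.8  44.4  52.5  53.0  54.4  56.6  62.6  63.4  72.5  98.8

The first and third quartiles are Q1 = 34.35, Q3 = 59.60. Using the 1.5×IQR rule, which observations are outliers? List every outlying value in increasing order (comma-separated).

IQR = Q3 − Q1 = 59.60 − 34.35 = 25.25.
Lower fence = Q1 − 1.5·IQR = 34.35 − 37.875 = -3.525.
Upper fence = Q3 + 1.5·IQR = 59.60 + 37.875 = 97.475.
98.8 > 97.475 → outlier.
All remaining values lie within [-3.525, 97.475].

98.8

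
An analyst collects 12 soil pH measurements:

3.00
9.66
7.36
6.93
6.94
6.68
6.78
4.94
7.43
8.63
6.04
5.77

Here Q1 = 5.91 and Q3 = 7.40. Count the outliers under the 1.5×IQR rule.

IQR = 1.49; fences at 5.91 − 2.235 = 3.675 and 7.40 + 2.235 = 9.635.
Outside the cutoffs: 3.00, 9.66.

2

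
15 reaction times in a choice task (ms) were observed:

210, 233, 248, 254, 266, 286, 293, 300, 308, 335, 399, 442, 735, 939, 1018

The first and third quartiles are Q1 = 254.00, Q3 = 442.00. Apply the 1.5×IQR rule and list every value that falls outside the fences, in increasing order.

735, 939, 1018

IQR = Q3 − Q1 = 442.00 − 254.00 = 188.00.
Lower fence = Q1 − 1.5·IQR = 254.00 − 282.00 = -28.00.
Upper fence = Q3 + 1.5·IQR = 442.00 + 282.00 = 724.00.
735 > 724.00 → outlier.
939 > 724.00 → outlier.
1018 > 724.00 → outlier.
All remaining values lie within [-28.00, 724.00].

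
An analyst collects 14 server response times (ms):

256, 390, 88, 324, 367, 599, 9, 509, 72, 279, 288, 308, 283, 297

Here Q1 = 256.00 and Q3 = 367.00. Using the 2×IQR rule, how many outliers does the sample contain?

IQR = 111.00; fences at 256.00 − 222.00 = 34.00 and 367.00 + 222.00 = 589.00.
Outside the cutoffs: 9, 599.

2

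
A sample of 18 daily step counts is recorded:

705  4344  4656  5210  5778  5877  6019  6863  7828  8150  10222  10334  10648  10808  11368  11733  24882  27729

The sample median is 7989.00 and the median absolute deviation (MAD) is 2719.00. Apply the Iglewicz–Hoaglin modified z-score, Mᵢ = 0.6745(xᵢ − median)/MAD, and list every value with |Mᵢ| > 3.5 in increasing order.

24882, 27729

|Mᵢ| > 3.5 ⇔ |xᵢ − 7989.00| > 3.5·2719.00/0.6745 = 14108.97.
So outliers lie outside [-6119.97, 22097.97].
24882: M = 4.19 → outlier.
27729: M = 4.90 → outlier.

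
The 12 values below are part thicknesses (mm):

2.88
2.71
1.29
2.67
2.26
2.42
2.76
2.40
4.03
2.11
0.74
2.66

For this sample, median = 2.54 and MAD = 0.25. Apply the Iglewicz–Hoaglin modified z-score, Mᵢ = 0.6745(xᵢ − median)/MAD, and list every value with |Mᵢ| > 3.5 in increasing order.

|Mᵢ| > 3.5 ⇔ |xᵢ − 2.54| > 3.5·0.25/0.6745 = 1.30.
So outliers lie outside [1.24, 3.84].
0.74: M = -4.86 → outlier.
4.03: M = 4.02 → outlier.

0.74, 4.03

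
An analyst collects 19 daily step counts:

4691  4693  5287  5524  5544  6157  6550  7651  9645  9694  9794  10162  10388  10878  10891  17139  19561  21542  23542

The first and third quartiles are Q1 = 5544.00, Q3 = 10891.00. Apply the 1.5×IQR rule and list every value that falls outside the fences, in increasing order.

19561, 21542, 23542

IQR = Q3 − Q1 = 10891.00 − 5544.00 = 5347.00.
Lower fence = Q1 − 1.5·IQR = 5544.00 − 8020.50 = -2476.50.
Upper fence = Q3 + 1.5·IQR = 10891.00 + 8020.50 = 18911.50.
19561 > 18911.50 → outlier.
21542 > 18911.50 → outlier.
23542 > 18911.50 → outlier.
All remaining values lie within [-2476.50, 18911.50].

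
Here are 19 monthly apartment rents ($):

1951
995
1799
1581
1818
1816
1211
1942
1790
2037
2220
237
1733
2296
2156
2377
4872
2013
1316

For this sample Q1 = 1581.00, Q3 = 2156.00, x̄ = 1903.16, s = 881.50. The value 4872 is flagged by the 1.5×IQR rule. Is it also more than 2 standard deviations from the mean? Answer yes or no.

yes

z = (4872 − 1903.16) / 881.50 = 3.37.
|z| = 3.37 > 2.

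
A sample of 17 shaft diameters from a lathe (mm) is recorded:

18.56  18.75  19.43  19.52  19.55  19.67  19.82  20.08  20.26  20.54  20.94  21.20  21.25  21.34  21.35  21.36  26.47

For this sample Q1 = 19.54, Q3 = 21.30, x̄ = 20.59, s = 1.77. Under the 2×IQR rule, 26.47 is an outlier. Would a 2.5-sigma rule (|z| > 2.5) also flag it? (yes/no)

yes

z = (26.47 − 20.59) / 1.77 = 3.32.
|z| = 3.32 > 2.5.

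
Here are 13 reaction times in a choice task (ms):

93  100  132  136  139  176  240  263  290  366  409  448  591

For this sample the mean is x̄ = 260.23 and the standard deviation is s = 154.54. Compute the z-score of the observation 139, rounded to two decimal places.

z = (139 − 260.23) / 154.54 = -0.78.

-0.78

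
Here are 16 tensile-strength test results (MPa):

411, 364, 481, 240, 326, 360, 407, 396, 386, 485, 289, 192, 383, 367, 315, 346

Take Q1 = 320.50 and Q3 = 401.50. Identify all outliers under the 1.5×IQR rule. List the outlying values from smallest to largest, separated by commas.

192

IQR = Q3 − Q1 = 401.50 − 320.50 = 81.00.
Lower fence = Q1 − 1.5·IQR = 320.50 − 121.50 = 199.00.
Upper fence = Q3 + 1.5·IQR = 401.50 + 121.50 = 523.00.
192 < 199.00 → outlier.
All remaining values lie within [199.00, 523.00].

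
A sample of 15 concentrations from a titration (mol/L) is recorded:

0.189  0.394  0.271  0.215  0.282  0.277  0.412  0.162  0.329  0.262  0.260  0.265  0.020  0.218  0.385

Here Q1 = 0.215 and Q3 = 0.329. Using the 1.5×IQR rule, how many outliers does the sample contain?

1

IQR = 0.114; fences at 0.215 − 0.171 = 0.044 and 0.329 + 0.171 = 0.500.
Outside the cutoffs: 0.020.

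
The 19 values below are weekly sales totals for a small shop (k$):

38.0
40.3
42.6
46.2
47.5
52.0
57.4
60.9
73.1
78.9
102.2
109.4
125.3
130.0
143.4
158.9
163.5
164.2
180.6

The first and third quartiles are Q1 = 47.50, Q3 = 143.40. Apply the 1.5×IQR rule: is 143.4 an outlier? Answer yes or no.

IQR = Q3 − Q1 = 143.40 − 47.50 = 95.90.
Lower fence = Q1 − 1.5·IQR = 47.50 − 143.85 = -96.35.
Upper fence = Q3 + 1.5·IQR = 143.40 + 143.85 = 287.25.
143.4 lies within [-96.35, 287.25].

no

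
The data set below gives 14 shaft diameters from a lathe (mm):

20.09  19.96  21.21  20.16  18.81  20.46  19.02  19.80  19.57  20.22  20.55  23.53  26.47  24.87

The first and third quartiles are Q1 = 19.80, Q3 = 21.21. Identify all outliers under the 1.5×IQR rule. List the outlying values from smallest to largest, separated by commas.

23.53, 24.87, 26.47

IQR = Q3 − Q1 = 21.21 − 19.80 = 1.41.
Lower fence = Q1 − 1.5·IQR = 19.80 − 2.115 = 17.685.
Upper fence = Q3 + 1.5·IQR = 21.21 + 2.115 = 23.325.
23.53 > 23.325 → outlier.
24.87 > 23.325 → outlier.
26.47 > 23.325 → outlier.
All remaining values lie within [17.685, 23.325].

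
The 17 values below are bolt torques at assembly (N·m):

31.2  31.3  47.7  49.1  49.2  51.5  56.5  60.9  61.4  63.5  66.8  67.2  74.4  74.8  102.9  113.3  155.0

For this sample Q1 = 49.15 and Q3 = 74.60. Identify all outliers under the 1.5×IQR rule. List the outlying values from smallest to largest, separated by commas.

IQR = Q3 − Q1 = 74.60 − 49.15 = 25.45.
Lower fence = Q1 − 1.5·IQR = 49.15 − 38.175 = 10.975.
Upper fence = Q3 + 1.5·IQR = 74.60 + 38.175 = 112.775.
113.3 > 112.775 → outlier.
155.0 > 112.775 → outlier.
All remaining values lie within [10.975, 112.775].

113.3, 155.0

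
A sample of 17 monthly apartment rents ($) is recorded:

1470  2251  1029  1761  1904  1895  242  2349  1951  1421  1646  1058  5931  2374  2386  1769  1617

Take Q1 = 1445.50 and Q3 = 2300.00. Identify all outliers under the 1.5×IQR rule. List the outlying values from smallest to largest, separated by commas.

5931

IQR = Q3 − Q1 = 2300.00 − 1445.50 = 854.50.
Lower fence = Q1 − 1.5·IQR = 1445.50 − 1281.75 = 163.75.
Upper fence = Q3 + 1.5·IQR = 2300.00 + 1281.75 = 3581.75.
5931 > 3581.75 → outlier.
All remaining values lie within [163.75, 3581.75].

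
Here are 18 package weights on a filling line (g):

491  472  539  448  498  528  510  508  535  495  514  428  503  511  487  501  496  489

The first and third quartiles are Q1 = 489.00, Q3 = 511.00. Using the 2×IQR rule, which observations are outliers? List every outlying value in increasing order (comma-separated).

IQR = Q3 − Q1 = 511.00 − 489.00 = 22.00.
Lower fence = Q1 − 2·IQR = 489.00 − 44.00 = 445.00.
Upper fence = Q3 + 2·IQR = 511.00 + 44.00 = 555.00.
428 < 445.00 → outlier.
All remaining values lie within [445.00, 555.00].

428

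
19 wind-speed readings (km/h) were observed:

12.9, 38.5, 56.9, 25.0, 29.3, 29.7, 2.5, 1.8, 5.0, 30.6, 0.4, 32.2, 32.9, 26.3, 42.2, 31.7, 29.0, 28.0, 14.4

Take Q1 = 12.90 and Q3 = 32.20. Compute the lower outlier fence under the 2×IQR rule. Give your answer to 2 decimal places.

IQR = Q3 − Q1 = 32.20 − 12.90 = 19.30.
Lower fence = Q1 − 2·IQR = 12.90 − 38.60 = -25.70.
Upper fence = Q3 + 2·IQR = 32.20 + 38.60 = 70.80.

-25.70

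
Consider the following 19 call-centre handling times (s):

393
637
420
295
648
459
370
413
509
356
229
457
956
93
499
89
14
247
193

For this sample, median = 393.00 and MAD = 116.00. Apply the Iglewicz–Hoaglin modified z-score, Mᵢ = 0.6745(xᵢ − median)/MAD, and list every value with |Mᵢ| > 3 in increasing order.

|Mᵢ| > 3 ⇔ |xᵢ − 393.00| > 3·116.00/0.6745 = 515.94.
So outliers lie outside [-122.94, 908.94].
956: M = 3.27 → outlier.

956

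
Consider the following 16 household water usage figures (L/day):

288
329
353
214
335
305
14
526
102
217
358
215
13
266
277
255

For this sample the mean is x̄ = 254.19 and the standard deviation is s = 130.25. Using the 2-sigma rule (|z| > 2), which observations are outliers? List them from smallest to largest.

Cutoffs at x̄ ± 2s: 254.19 ± 2·130.25 = [-6.31, 514.69].
526: z = 2.09, |z| > 2 → outlier.
Every other value lies within [-6.31, 514.69].

526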